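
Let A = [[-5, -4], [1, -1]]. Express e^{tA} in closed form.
A has Jordan form J = [[-3, 1], [0, -3]] with A = PJP^{-1}, so e^{tA} = P e^{tJ} P^{-1}.

For a Jordan block J_k(λ), e^{tJ_k(λ)} = e^{λt} · (I + tN + t^2 N^2/2! + ... + t^{k-1} N^{k-1}/(k-1)!) where N is the nilpotent superdiagonal part.

Assembling the blocks and conjugating back gives the entries of e^{tA} as shown above.

e^{tA} = [[(1 - 2*t)*e^{-3*t}, -4*t*e^{-3*t}], [t*e^{-3*t}, (2*t + 1)*e^{-3*t}]]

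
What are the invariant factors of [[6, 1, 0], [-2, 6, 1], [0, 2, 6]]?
The Jordan structure of A has elementary divisors (x - 6)^3. Arranging the block sizes at each eigenvalue in decreasing order and taking row products gives the invariant factors.

Invariant factors (smallest first, each dividing the next): (x - 6)^3.

Check: the last factor (x - 6)^3 is the minimal polynomial, and the product (x - 6)^3 is the characteristic polynomial.

(x - 6)^3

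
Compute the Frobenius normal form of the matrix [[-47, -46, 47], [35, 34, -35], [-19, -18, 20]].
R = [[0, 0, 12], [1, 0, -15], [0, 1, 7]]

The invariant factors of A (the non-unit diagonal entries of the Smith normal form of xI - A over ℚ[x]) are (x - 4)(x^2 - 3x + 3), each dividing the next. The characteristic polynomial is their product, (x - 4)(x^2 - 3x + 3).

The rational canonical form is the block-diagonal matrix of companion matrices C(f_i):
R = [[0, 0, 12], [1, 0, -15], [0, 1, 7]].

Note the characteristic polynomial does not split into linear factors over ℚ, so A has no Jordan form over ℚ; the rational canonical form exists over any field.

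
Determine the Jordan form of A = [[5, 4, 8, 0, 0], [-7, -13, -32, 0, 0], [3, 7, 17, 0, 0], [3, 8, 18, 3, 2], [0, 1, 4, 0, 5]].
J = [[3, 1, 0, 0, 0], [0, 3, 1, 0, 0], [0, 0, 3, 0, 0], [0, 0, 0, 3, 0], [0, 0, 0, 0, 5]]

The characteristic polynomial is det(xI - A) = (x - 5)(x - 3)^4, so the eigenvalues are 3 (algebraic multiplicity 4), 5 (algebraic multiplicity 1).

For λ = 3: rank(A - 3I) = 3, rank((A - 3I)^2) = 2, rank((A - 3I)^3) = 1. The eigenspace has dimension 5 - 3 = 2, so there are 2 Jordan blocks; the rank sequence gives block sizes [3, 1].

For λ = 5: algebraic multiplicity 1 gives one 1×1 block.

Assembling the blocks gives the Jordan form J above.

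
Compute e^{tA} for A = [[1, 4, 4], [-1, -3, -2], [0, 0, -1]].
A has Jordan form J = [[-1, 1, 0], [0, -1, 0], [0, 0, -1]] with A = PJP^{-1}, so e^{tA} = P e^{tJ} P^{-1}.

For a Jordan block J_k(λ), e^{tJ_k(λ)} = e^{λt} · (I + tN + t^2 N^2/2! + ... + t^{k-1} N^{k-1}/(k-1)!) where N is the nilpotent superdiagonal part.

Assembling the blocks and conjugating back gives the entries of e^{tA} as shown above.

e^{tA} = [[(2*t + 1)*e^{-t}, 4*t*e^{-t}, 4*t*e^{-t}], [-t*e^{-t}, (1 - 2*t)*e^{-t}, -2*t*e^{-t}], [0, 0, e^{-t}]]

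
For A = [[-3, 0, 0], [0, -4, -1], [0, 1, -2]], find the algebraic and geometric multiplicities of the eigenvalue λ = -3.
The characteristic polynomial is (x + 3)^3, so the factor x + 3 appears with exponent 3: the algebraic multiplicity is 3.

rank(A + 3I) = 1, so the eigenspace has dimension 3 - 1 = 2: the geometric multiplicity is 2.

Since 2 < 3, A is not diagonalizable.

algebraic multiplicity 3, geometric multiplicity 2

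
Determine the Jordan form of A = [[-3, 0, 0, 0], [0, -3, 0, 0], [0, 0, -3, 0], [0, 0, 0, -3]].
J = [[-3, 0, 0, 0], [0, -3, 0, 0], [0, 0, -3, 0], [0, 0, 0, -3]]

The characteristic polynomial is det(xI - A) = (x + 3)^4, so the eigenvalues are -3 (algebraic multiplicity 4).

For λ = -3: rank(A + 3I) = 0. The eigenspace has dimension 4 - 0 = 4, so there are 4 Jordan blocks; the rank sequence gives block sizes [1, 1, 1, 1].

Assembling the blocks gives the Jordan form J above.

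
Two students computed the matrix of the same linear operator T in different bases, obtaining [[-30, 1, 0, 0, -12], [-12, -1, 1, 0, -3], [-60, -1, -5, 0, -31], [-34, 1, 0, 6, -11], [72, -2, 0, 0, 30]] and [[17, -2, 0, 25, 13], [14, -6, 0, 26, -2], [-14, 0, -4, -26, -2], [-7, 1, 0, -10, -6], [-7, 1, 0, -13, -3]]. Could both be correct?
trace(A) = 0 but trace(B) = -6. The trace is a similarity invariant, so A and B are not similar.

No.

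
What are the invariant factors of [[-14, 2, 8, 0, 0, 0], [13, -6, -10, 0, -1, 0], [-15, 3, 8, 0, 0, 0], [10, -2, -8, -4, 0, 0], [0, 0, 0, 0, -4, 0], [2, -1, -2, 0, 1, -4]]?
x + 4, x + 4, x + 4, (x + 4)^3

The Jordan structure of A has elementary divisors (x + 4)^3, (x + 4), (x + 4), (x + 4). Arranging the block sizes at each eigenvalue in decreasing order and taking row products gives the invariant factors.

Invariant factors (smallest first, each dividing the next): x + 4, x + 4, x + 4, (x + 4)^3.

Check: the last factor (x + 4)^3 is the minimal polynomial, and the product (x + 4)^6 is the characteristic polynomial.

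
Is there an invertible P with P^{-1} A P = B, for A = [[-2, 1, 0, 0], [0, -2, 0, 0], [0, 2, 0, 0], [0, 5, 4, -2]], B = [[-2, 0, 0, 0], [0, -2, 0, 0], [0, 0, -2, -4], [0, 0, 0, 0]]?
Both have characteristic polynomial x(x + 2)^3, but the minimal polynomial of A is x(x + 2)^2 while the minimal polynomial of B is x(x + 2). The minimal polynomial is a similarity invariant, so A and B are not similar.

No.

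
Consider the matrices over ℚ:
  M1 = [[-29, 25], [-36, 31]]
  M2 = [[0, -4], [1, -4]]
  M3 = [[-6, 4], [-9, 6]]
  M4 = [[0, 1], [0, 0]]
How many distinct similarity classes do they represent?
Characteristic polynomials: χ_{M1} = (x - 1)^2, χ_{M2} = (x + 2)^2, χ_{M3} = x^2, χ_{M4} = x^2.

{M1}: invariant factors (x - 1)^2.

{M2}: invariant factors (x + 2)^2.

{M3, M4}: invariant factors x^2.

Matrices are similar if and only if their invariant-factor lists agree; the partition into similarity classes is {M1}, {M2}, {M3, M4}.

3 classes: {M1}, {M2}, {M3, M4}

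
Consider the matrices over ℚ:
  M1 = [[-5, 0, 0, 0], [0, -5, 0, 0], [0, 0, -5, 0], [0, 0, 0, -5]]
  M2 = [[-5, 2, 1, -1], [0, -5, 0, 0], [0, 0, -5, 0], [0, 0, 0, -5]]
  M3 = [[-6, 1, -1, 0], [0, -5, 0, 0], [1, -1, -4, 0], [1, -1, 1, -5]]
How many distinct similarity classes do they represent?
2 classes: {M1}, {M2, M3}

Characteristic polynomials: χ_{M1} = (x + 5)^4, χ_{M2} = (x + 5)^4, χ_{M3} = (x + 5)^4.

{M1}: invariant factors x + 5, x + 5, x + 5, x + 5.

{M2, M3}: invariant factors x + 5, x + 5, (x + 5)^2.

Matrices are similar if and only if their invariant-factor lists agree; the partition into similarity classes is {M1}, {M2, M3}.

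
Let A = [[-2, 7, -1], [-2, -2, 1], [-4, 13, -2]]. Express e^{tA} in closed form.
e^{tA} = [[((2 - 4*t)*e^{3*t} - 1)*e^{-4*t}, ((3 - 2*t)*e^{3*t} - 3)*e^{-4*t}, ((2*t - 1)*e^{3*t} + 1)*e^{-4*t}], [-2*t*e^{-t}, (1 - t)*e^{-t}, t*e^{-t}], [2*((1 - 5*t)*e^{3*t} - 1)*e^{-4*t}, ((6 - 5*t)*e^{3*t} - 6)*e^{-4*t}, ((5*t - 1)*e^{3*t} + 2)*e^{-4*t}]]

A has Jordan form J = [[-4, 0, 0], [0, -1, 1], [0, 0, -1]] with A = PJP^{-1}, so e^{tA} = P e^{tJ} P^{-1}.

For a Jordan block J_k(λ), e^{tJ_k(λ)} = e^{λt} · (I + tN + t^2 N^2/2! + ... + t^{k-1} N^{k-1}/(k-1)!) where N is the nilpotent superdiagonal part.

Assembling the blocks and conjugating back gives the entries of e^{tA} as shown above.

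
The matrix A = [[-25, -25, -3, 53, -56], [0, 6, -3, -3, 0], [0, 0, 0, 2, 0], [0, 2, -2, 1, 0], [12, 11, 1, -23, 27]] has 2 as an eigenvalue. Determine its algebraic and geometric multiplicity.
algebraic multiplicity 2, geometric multiplicity 1

The characteristic polynomial is (x - 3)^2(x - 2)^2(x + 1), so the factor x - 2 appears with exponent 2: the algebraic multiplicity is 2.

rank(A - 2I) = 4, so the eigenspace has dimension 5 - 4 = 1: the geometric multiplicity is 1.

Since 1 < 2, A is not diagonalizable.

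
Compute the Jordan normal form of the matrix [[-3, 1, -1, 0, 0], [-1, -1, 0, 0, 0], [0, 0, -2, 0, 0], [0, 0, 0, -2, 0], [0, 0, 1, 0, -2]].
J = [[-2, 1, 0, 0, 0], [0, -2, 1, 0, 0], [0, 0, -2, 0, 0], [0, 0, 0, -2, 0], [0, 0, 0, 0, -2]]

The characteristic polynomial is det(xI - A) = (x + 2)^5, so the eigenvalues are -2 (algebraic multiplicity 5).

For λ = -2: rank(A + 2I) = 2, rank((A + 2I)^2) = 1, rank((A + 2I)^3) = 0. The eigenspace has dimension 5 - 2 = 3, so there are 3 Jordan blocks; the rank sequence gives block sizes [3, 1, 1].

Assembling the blocks gives the Jordan form J above.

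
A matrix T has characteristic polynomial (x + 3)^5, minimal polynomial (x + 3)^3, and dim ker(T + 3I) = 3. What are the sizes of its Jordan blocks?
Jordan blocks: (-3, 3), (-3, 1), (-3, 1)

λ = -3: algebraic multiplicity 5 (exponent in χ_T), largest block size 3 (exponent in m_T), 3 blocks (geometric multiplicity). These force block sizes [3, 1, 1].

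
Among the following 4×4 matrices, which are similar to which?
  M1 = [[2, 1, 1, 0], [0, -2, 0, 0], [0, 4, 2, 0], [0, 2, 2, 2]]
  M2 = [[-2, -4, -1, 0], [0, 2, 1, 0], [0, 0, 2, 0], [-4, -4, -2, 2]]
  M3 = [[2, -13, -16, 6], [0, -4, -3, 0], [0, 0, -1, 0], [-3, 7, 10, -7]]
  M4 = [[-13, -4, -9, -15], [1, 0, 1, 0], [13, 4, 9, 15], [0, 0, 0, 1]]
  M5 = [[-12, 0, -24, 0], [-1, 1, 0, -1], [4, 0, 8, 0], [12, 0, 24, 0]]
Characteristic polynomials: χ_{M1} = (x - 2)^3(x + 2), χ_{M2} = (x - 2)^3(x + 2), χ_{M3} = (x + 1)^2(x + 4)^2, χ_{M4} = x^2(x - 1)(x + 4), χ_{M5} = x^2(x - 1)(x + 4).

{M1, M2}: invariant factors x - 2, (x - 2)^2(x + 2).

{M3}: invariant factors x + 1, (x + 1)(x + 4)^2.

{M4}: invariant factors x^2(x - 1)(x + 4).

{M5}: invariant factors x, x(x - 1)(x + 4).

Matrices are similar if and only if their invariant-factor lists agree; the partition into similarity classes is {M1, M2}, {M3}, {M4}, {M5}.

4 classes: {M1, M2}, {M3}, {M4}, {M5}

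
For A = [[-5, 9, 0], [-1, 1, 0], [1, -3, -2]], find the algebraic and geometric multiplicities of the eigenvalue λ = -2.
The characteristic polynomial is (x + 2)^3, so the factor x + 2 appears with exponent 3: the algebraic multiplicity is 3.

rank(A + 2I) = 1, so the eigenspace has dimension 3 - 1 = 2: the geometric multiplicity is 2.

Since 2 < 3, A is not diagonalizable.

algebraic multiplicity 3, geometric multiplicity 2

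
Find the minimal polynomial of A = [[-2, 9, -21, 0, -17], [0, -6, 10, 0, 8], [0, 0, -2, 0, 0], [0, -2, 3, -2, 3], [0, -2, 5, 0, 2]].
m_A(x) = (x + 2)^3

The characteristic polynomial factors as (x + 2)^5. The minimal polynomial is ∏(x - λ)^{k_λ} where k_λ is the size of the largest Jordan block at λ.

For λ = -2: rank(A + 2I) = 3, and the largest Jordan block has size 3 (the smallest k with rank((A + 2I)^k) = rank((A + 2I)^(k+1))).

So m_A(x) = (x + 2)^3.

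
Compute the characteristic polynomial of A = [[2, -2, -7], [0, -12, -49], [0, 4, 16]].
χ_A(x) = (x - 2)^3

xI - A = [[x - 2, 2, 7], [0, x + 12, 49], [0, -4, x - 16]].

Expanding det(xI - A) along the first row:
det(xI - A) = + (x - 2)·det([[x + 12, 49], [-4, x - 16]]) - (2)·det([[0, 49], [0, x - 16]]) + (7)·det([[0, x + 12], [0, -4]]).

Evaluating gives χ_A(x) = x^3 - 6x^2 + 12x - 8 = (x - 2)^3.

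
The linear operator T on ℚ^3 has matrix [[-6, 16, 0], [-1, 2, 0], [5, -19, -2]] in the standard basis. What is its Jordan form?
The characteristic polynomial is det(xI - A) = (x + 2)^3, so the eigenvalues are -2 (algebraic multiplicity 3).

For λ = -2: rank(A + 2I) = 2, rank((A + 2I)^2) = 1, rank((A + 2I)^3) = 0. The eigenspace has dimension 3 - 2 = 1, so there is 1 Jordan block; the rank sequence gives block sizes [3].

Assembling the blocks gives the Jordan form J above.

J = [[-2, 1, 0], [0, -2, 1], [0, 0, -2]]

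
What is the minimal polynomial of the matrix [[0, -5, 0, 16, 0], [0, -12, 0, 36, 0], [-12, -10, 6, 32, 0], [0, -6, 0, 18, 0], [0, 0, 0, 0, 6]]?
m_A(x) = x^2(x - 6)

The characteristic polynomial factors as x^2(x - 6)^3. The minimal polynomial is ∏(x - λ)^{k_λ} where k_λ is the size of the largest Jordan block at λ.

For λ = 0: rank(A) = 4, and the largest Jordan block has size 2 (the smallest k with rank(A^k) = rank(A^(k+1))).
For λ = 6: rank(A - 6I) = 2, and the largest Jordan block has size 1 (the smallest k with rank((A - 6I)^k) = rank((A - 6I)^(k+1))).

So m_A(x) = x^2(x - 6).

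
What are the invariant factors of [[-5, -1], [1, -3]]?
(x + 4)^2

The Jordan structure of A has elementary divisors (x + 4)^2. Arranging the block sizes at each eigenvalue in decreasing order and taking row products gives the invariant factors.

Invariant factors (smallest first, each dividing the next): (x + 4)^2.

Check: the last factor (x + 4)^2 is the minimal polynomial, and the product (x + 4)^2 is the characteristic polynomial.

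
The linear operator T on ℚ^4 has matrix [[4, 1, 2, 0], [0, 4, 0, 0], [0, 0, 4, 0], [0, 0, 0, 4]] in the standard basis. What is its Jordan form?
J = [[4, 1, 0, 0], [0, 4, 0, 0], [0, 0, 4, 0], [0, 0, 0, 4]]

The characteristic polynomial is det(xI - A) = (x - 4)^4, so the eigenvalues are 4 (algebraic multiplicity 4).

For λ = 4: rank(A - 4I) = 1, rank((A - 4I)^2) = 0. The eigenspace has dimension 4 - 1 = 3, so there are 3 Jordan blocks; the rank sequence gives block sizes [2, 1, 1].

Assembling the blocks gives the Jordan form J above.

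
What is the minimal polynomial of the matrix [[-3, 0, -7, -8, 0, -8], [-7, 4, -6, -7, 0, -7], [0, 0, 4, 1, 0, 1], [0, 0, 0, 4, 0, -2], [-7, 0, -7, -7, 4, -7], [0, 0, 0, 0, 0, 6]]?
The characteristic polynomial factors as (x - 6)(x - 4)^4(x + 3). The minimal polynomial is ∏(x - λ)^{k_λ} where k_λ is the size of the largest Jordan block at λ.

For λ = -3: rank(A + 3I) = 5, and the largest Jordan block has size 1 (the smallest k with rank((A + 3I)^k) = rank((A + 3I)^(k+1))).
For λ = 4: rank(A - 4I) = 4, and the largest Jordan block has size 3 (the smallest k with rank((A - 4I)^k) = rank((A - 4I)^(k+1))).
For λ = 6: rank(A - 6I) = 5, and the largest Jordan block has size 1 (the smallest k with rank((A - 6I)^k) = rank((A - 6I)^(k+1))).

So m_A(x) = (x - 6)(x - 4)^3(x + 3).

m_A(x) = (x - 6)(x - 4)^3(x + 3)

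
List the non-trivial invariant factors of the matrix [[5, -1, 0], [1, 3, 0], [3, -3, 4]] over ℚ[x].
The Jordan structure of A has elementary divisors (x - 4)^2, (x - 4). Arranging the block sizes at each eigenvalue in decreasing order and taking row products gives the invariant factors.

Invariant factors (smallest first, each dividing the next): x - 4, (x - 4)^2.

Check: the last factor (x - 4)^2 is the minimal polynomial, and the product (x - 4)^3 is the characteristic polynomial.

x - 4, (x - 4)^2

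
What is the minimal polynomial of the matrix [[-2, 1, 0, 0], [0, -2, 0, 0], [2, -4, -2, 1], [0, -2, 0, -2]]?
The characteristic polynomial factors as (x + 2)^4. The minimal polynomial is ∏(x - λ)^{k_λ} where k_λ is the size of the largest Jordan block at λ.

For λ = -2: rank(A + 2I) = 2, and the largest Jordan block has size 2 (the smallest k with rank((A + 2I)^k) = rank((A + 2I)^(k+1))).

So m_A(x) = (x + 2)^2.

m_A(x) = (x + 2)^2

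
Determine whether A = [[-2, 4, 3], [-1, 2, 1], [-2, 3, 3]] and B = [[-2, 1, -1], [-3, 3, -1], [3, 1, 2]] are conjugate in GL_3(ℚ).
Two matrices over a field are similar if and only if they have the same invariant factors.

Both A and B have characteristic polynomial (x - 1)^3 and minimal polynomial (x - 1)^3. Computing further, both have invariant factors (x - 1)^3. Hence A and B are similar.

Yes.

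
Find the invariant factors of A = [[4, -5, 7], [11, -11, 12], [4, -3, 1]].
The Jordan structure of A has elementary divisors (x + 2)^3. Arranging the block sizes at each eigenvalue in decreasing order and taking row products gives the invariant factors.

Invariant factors (smallest first, each dividing the next): (x + 2)^3.

Check: the last factor (x + 2)^3 is the minimal polynomial, and the product (x + 2)^3 is the characteristic polynomial.

(x + 2)^3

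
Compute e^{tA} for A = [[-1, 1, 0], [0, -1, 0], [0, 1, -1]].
e^{tA} = [[e^{-t}, t*e^{-t}, 0], [0, e^{-t}, 0], [0, t*e^{-t}, e^{-t}]]

A has Jordan form J = [[-1, 1, 0], [0, -1, 0], [0, 0, -1]] with A = PJP^{-1}, so e^{tA} = P e^{tJ} P^{-1}.

For a Jordan block J_k(λ), e^{tJ_k(λ)} = e^{λt} · (I + tN + t^2 N^2/2! + ... + t^{k-1} N^{k-1}/(k-1)!) where N is the nilpotent superdiagonal part.

Assembling the blocks and conjugating back gives the entries of e^{tA} as shown above.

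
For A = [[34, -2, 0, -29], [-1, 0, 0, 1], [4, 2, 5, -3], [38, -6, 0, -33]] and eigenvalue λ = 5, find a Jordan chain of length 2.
We seek v_1 ∈ ker((A - 5I)^2) \ ker(A - 5I), then set v_{i+1} = (A - 5I) v_i.

One such chain is v_1 = [[1, 0, 3, 1]]^T, v_2 = [[0, 0, 1, 0]]^T. Check: (A - 5I) v_2 = [[0, 0, 0, 0]]^T = 0.

v_1 = [[1, 0, 3, 1]]^T, v_2 = [[0, 0, 1, 0]]^T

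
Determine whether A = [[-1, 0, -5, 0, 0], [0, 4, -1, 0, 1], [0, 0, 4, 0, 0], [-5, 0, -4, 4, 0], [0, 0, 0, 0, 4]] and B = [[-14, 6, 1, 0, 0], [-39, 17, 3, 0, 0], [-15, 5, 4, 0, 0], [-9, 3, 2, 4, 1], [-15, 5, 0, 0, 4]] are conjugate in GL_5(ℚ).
Yes.

Two matrices over a field are similar if and only if they have the same invariant factors.

Both A and B have characteristic polynomial (x - 4)^4(x + 1) and minimal polynomial (x - 4)^2(x + 1). Computing further, both have invariant factors (x - 4)^2, (x - 4)^2(x + 1). Hence A and B are similar.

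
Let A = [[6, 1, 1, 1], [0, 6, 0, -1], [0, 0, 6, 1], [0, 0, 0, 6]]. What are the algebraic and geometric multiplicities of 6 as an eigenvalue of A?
The characteristic polynomial is (x - 6)^4, so the factor x - 6 appears with exponent 4: the algebraic multiplicity is 4.

rank(A - 6I) = 2, so the eigenspace has dimension 4 - 2 = 2: the geometric multiplicity is 2.

Since 2 < 4, A is not diagonalizable.

algebraic multiplicity 4, geometric multiplicity 2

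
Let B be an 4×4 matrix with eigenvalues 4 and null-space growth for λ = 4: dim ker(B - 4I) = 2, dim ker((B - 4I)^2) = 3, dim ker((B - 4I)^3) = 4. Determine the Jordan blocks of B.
λ = 4: successive nullity increments [2, 1, 1] count blocks of size ≥ k; block sizes are [3, 1].

Jordan blocks: (4, 3), (4, 1)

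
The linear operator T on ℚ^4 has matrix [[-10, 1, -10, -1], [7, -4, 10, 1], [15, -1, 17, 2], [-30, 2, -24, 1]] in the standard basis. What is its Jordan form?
The characteristic polynomial is det(xI - A) = (x - 5)^2(x + 3)^2, so the eigenvalues are -3 (algebraic multiplicity 2), 5 (algebraic multiplicity 2).

For λ = -3: rank(A + 3I) = 3, rank((A + 3I)^2) = 2. The eigenspace has dimension 4 - 3 = 1, so there is 1 Jordan block; the rank sequence gives block sizes [2].

For λ = 5: rank(A - 5I) = 3, rank((A - 5I)^2) = 2. The eigenspace has dimension 4 - 3 = 1, so there is 1 Jordan block; the rank sequence gives block sizes [2].

Assembling the blocks gives the Jordan form J above.

J = [[-3, 1, 0, 0], [0, -3, 0, 0], [0, 0, 5, 1], [0, 0, 0, 5]]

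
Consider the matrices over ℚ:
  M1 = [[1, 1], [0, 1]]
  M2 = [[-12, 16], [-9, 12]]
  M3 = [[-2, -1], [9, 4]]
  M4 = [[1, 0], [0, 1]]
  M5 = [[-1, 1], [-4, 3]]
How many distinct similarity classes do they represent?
Characteristic polynomials: χ_{M1} = (x - 1)^2, χ_{M2} = x^2, χ_{M3} = (x - 1)^2, χ_{M4} = (x - 1)^2, χ_{M5} = (x - 1)^2.

{M1, M3, M5}: invariant factors (x - 1)^2.

{M2}: invariant factors x^2.

{M4}: invariant factors x - 1, x - 1.

Matrices are similar if and only if their invariant-factor lists agree; the partition into similarity classes is {M1, M3, M5}, {M2}, {M4}.

3 classes: {M1, M3, M5}, {M2}, {M4}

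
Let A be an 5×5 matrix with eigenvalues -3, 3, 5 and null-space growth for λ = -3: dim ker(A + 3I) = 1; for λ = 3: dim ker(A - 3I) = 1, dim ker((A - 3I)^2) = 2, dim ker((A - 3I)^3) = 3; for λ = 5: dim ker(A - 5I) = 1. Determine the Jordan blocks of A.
Jordan blocks: (-3, 1), (3, 3), (5, 1)

λ = -3: successive nullity increments [1] count blocks of size ≥ k; block sizes are [1].
λ = 3: successive nullity increments [1, 1, 1] count blocks of size ≥ k; block sizes are [3].
λ = 5: successive nullity increments [1] count blocks of size ≥ k; block sizes are [1].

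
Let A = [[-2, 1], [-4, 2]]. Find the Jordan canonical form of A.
The characteristic polynomial is det(xI - A) = x^2, so the eigenvalues are 0 (algebraic multiplicity 2).

For λ = 0: rank(A) = 1, rank(A^2) = 0. The eigenspace has dimension 2 - 1 = 1, so there is 1 Jordan block; the rank sequence gives block sizes [2].

Assembling the blocks gives the Jordan form J above.

J = [[0, 1], [0, 0]]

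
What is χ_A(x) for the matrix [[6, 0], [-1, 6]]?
xI - A = [[x - 6, 0], [1, x - 6]].

Expanding det(xI - A) along the first row:
det(xI - A) = + (x - 6)·det([[x - 6]]) - (0)·det([[1]]).

Evaluating gives χ_A(x) = x^2 - 12x + 36 = (x - 6)^2.

χ_A(x) = (x - 6)^2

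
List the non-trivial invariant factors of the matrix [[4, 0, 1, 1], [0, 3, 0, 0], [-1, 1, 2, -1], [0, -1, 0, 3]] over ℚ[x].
(x - 3)^2, (x - 3)^2

The Jordan structure of A has elementary divisors (x - 3)^2, (x - 3)^2. Arranging the block sizes at each eigenvalue in decreasing order and taking row products gives the invariant factors.

Invariant factors (smallest first, each dividing the next): (x - 3)^2, (x - 3)^2.

Check: the last factor (x - 3)^2 is the minimal polynomial, and the product (x - 3)^4 is the characteristic polynomial.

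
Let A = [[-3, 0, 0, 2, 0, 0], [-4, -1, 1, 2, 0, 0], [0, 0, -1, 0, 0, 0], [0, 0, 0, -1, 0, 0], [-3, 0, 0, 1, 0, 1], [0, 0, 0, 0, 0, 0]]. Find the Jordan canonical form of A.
J = [[-3, 0, 0, 0, 0, 0], [0, -1, 1, 0, 0, 0], [0, 0, -1, 0, 0, 0], [0, 0, 0, -1, 0, 0], [0, 0, 0, 0, 0, 1], [0, 0, 0, 0, 0, 0]]

The characteristic polynomial is det(xI - A) = x^2(x + 1)^3(x + 3), so the eigenvalues are -3 (algebraic multiplicity 1), -1 (algebraic multiplicity 3), 0 (algebraic multiplicity 2).

For λ = -3: algebraic multiplicity 1 gives one 1×1 block.

For λ = -1: rank(A + I) = 4, rank((A + I)^2) = 3. The eigenspace has dimension 6 - 4 = 2, so there are 2 Jordan blocks; the rank sequence gives block sizes [2, 1].

For λ = 0: rank(A) = 5, rank(A^2) = 4. The eigenspace has dimension 6 - 5 = 1, so there is 1 Jordan block; the rank sequence gives block sizes [2].

Assembling the blocks gives the Jordan form J above.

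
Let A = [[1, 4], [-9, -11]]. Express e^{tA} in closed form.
A has Jordan form J = [[-5, 1], [0, -5]] with A = PJP^{-1}, so e^{tA} = P e^{tJ} P^{-1}.

For a Jordan block J_k(λ), e^{tJ_k(λ)} = e^{λt} · (I + tN + t^2 N^2/2! + ... + t^{k-1} N^{k-1}/(k-1)!) where N is the nilpotent superdiagonal part.

Assembling the blocks and conjugating back gives the entries of e^{tA} as shown above.

e^{tA} = [[(6*t + 1)*e^{-5*t}, 4*t*e^{-5*t}], [-9*t*e^{-5*t}, (1 - 6*t)*e^{-5*t}]]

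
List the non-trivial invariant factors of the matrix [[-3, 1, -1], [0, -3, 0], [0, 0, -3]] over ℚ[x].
The Jordan structure of A has elementary divisors (x + 3)^2, (x + 3). Arranging the block sizes at each eigenvalue in decreasing order and taking row products gives the invariant factors.

Invariant factors (smallest first, each dividing the next): x + 3, (x + 3)^2.

Check: the last factor (x + 3)^2 is the minimal polynomial, and the product (x + 3)^3 is the characteristic polynomial.

x + 3, (x + 3)^2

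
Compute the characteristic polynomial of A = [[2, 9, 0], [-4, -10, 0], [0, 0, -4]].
χ_A(x) = (x + 4)^3

xI - A = [[x - 2, -9, 0], [4, x + 10, 0], [0, 0, x + 4]].

Expanding det(xI - A) along the first row:
det(xI - A) = + (x - 2)·det([[x + 10, 0], [0, x + 4]]) - (-9)·det([[4, 0], [0, x + 4]]) + (0)·det([[4, x + 10], [0, 0]]).

Evaluating gives χ_A(x) = x^3 + 12x^2 + 48x + 64 = (x + 4)^3.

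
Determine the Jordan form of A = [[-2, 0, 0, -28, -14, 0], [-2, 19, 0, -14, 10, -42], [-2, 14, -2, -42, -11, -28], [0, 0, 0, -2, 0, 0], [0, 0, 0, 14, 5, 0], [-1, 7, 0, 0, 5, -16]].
The characteristic polynomial is det(xI - A) = (x - 5)^2(x + 2)^4, so the eigenvalues are -2 (algebraic multiplicity 4), 5 (algebraic multiplicity 2).

For λ = -2: rank(A + 2I) = 3, rank((A + 2I)^2) = 2. The eigenspace has dimension 6 - 3 = 3, so there are 3 Jordan blocks; the rank sequence gives block sizes [2, 1, 1].

For λ = 5: rank(A - 5I) = 4. The eigenspace has dimension 6 - 4 = 2, so there are 2 Jordan blocks; the rank sequence gives block sizes [1, 1].

Assembling the blocks gives the Jordan form J above.

J = [[-2, 1, 0, 0, 0, 0], [0, -2, 0, 0, 0, 0], [0, 0, -2, 0, 0, 0], [0, 0, 0, -2, 0, 0], [0, 0, 0, 0, 5, 0], [0, 0, 0, 0, 0, 5]]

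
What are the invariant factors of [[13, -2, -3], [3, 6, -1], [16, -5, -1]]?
The Jordan structure of A has elementary divisors (x - 6)^3. Arranging the block sizes at each eigenvalue in decreasing order and taking row products gives the invariant factors.

Invariant factors (smallest first, each dividing the next): (x - 6)^3.

Check: the last factor (x - 6)^3 is the minimal polynomial, and the product (x - 6)^3 is the characteristic polynomial.

(x - 6)^3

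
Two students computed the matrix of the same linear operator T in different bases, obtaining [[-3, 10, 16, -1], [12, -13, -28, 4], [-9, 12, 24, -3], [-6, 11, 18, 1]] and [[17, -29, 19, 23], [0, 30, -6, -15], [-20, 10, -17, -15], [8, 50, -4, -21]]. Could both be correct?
Two matrices over a field are similar if and only if they have the same invariant factors.

Both A and B have characteristic polynomial x(x - 3)^3 and minimal polynomial x(x - 3)^3. Computing further, both have invariant factors x(x - 3)^3. Hence A and B are similar.

Yes.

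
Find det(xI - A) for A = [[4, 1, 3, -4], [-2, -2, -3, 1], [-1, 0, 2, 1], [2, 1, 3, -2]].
χ_A(x) = (x - 2)^2(x + 1)^2

xI - A = [[x - 4, -1, -3, 4], [2, x + 2, 3, -1], [1, 0, x - 2, -1], [-2, -1, -3, x + 2]].

Expanding det(xI - A) along the first row:
det(xI - A) = + (x - 4)·det([[x + 2, 3, -1], [0, x - 2, -1], [-1, -3, x + 2]]) - (-1)·det([[2, 3, -1], [1, x - 2, -1], [-2, -3, x + 2]]) + (-3)·det([[2, x + 2, -1], [1, 0, -1], [-2, -1, x + 2]]) - (4)·det([[2, x + 2, 3], [1, 0, x - 2], [-2, -1, -3]]).

Evaluating gives χ_A(x) = x^4 - 2x^3 - 3x^2 + 4x + 4 = (x - 2)^2(x + 1)^2.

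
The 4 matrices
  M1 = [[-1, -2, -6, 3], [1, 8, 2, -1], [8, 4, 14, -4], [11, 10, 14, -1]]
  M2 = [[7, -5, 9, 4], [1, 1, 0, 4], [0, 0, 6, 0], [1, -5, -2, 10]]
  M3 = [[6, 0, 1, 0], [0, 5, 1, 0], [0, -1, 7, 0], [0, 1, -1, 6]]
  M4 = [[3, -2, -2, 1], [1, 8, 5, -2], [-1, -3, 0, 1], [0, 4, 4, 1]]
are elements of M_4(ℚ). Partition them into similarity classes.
Characteristic polynomials: χ_{M1} = (x - 6)^3(x - 2), χ_{M2} = (x - 6)^4, χ_{M3} = (x - 6)^4, χ_{M4} = (x - 3)^4.

{M1}: invariant factors x - 6, (x - 6)^2(x - 2).

{M2, M3}: invariant factors x - 6, (x - 6)^3.

{M4}: invariant factors (x - 3)^2, (x - 3)^2.

Matrices are similar if and only if their invariant-factor lists agree; the partition into similarity classes is {M1}, {M2, M3}, {M4}.

3 classes: {M1}, {M2, M3}, {M4}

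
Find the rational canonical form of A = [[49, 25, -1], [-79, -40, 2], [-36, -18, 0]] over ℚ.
R = [[0, 0, -18], [1, 0, -15], [0, 1, 9]]

The invariant factors of A (the non-unit diagonal entries of the Smith normal form of xI - A over ℚ[x]) are (x - 6)(x^2 - 3x - 3), each dividing the next. The characteristic polynomial is their product, (x - 6)(x^2 - 3x - 3).

The rational canonical form is the block-diagonal matrix of companion matrices C(f_i):
R = [[0, 0, -18], [1, 0, -15], [0, 1, 9]].

Note the characteristic polynomial does not split into linear factors over ℚ, so A has no Jordan form over ℚ; the rational canonical form exists over any field.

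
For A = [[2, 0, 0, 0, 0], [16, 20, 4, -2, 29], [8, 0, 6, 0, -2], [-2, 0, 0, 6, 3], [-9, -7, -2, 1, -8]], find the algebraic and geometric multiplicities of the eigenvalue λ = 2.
algebraic multiplicity 1, geometric multiplicity 1

The characteristic polynomial is (x - 6)^4(x - 2), so the factor x - 2 appears with exponent 1: the algebraic multiplicity is 1.

rank(A - 2I) = 4, so the eigenspace has dimension 5 - 4 = 1: the geometric multiplicity is 1.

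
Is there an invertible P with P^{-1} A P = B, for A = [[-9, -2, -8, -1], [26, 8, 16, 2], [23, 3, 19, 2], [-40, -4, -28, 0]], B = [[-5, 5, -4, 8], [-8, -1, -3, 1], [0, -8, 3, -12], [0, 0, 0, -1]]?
trace(A) = 18 but trace(B) = -4. The trace is a similarity invariant, so A and B are not similar.

No.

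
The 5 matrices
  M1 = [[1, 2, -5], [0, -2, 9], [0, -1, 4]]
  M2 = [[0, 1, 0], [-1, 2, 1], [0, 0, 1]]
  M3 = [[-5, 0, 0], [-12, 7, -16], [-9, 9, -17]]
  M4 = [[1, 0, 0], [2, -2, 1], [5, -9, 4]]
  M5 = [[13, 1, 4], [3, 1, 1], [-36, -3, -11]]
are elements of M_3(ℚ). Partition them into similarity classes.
2 classes: {M1, M2, M4, M5}, {M3}

Characteristic polynomials: χ_{M1} = (x - 1)^3, χ_{M2} = (x - 1)^3, χ_{M3} = (x + 5)^3, χ_{M4} = (x - 1)^3, χ_{M5} = (x - 1)^3.

{M1, M2, M4, M5}: invariant factors (x - 1)^3.

{M3}: invariant factors x + 5, (x + 5)^2.

Matrices are similar if and only if their invariant-factor lists agree; the partition into similarity classes is {M1, M2, M4, M5}, {M3}.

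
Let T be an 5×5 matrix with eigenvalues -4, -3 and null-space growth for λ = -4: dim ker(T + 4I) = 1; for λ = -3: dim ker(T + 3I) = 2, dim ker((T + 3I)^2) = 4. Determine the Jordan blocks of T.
Jordan blocks: (-4, 1), (-3, 2), (-3, 2)

λ = -4: successive nullity increments [1] count blocks of size ≥ k; block sizes are [1].
λ = -3: successive nullity increments [2, 2] count blocks of size ≥ k; block sizes are [2, 2].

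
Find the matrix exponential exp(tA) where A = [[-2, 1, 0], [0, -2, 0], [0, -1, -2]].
A has Jordan form J = [[-2, 1, 0], [0, -2, 0], [0, 0, -2]] with A = PJP^{-1}, so e^{tA} = P e^{tJ} P^{-1}.

For a Jordan block J_k(λ), e^{tJ_k(λ)} = e^{λt} · (I + tN + t^2 N^2/2! + ... + t^{k-1} N^{k-1}/(k-1)!) where N is the nilpotent superdiagonal part.

Assembling the blocks and conjugating back gives the entries of e^{tA} as shown above.

e^{tA} = [[e^{-2*t}, t*e^{-2*t}, 0], [0, e^{-2*t}, 0], [0, -t*e^{-2*t}, e^{-2*t}]]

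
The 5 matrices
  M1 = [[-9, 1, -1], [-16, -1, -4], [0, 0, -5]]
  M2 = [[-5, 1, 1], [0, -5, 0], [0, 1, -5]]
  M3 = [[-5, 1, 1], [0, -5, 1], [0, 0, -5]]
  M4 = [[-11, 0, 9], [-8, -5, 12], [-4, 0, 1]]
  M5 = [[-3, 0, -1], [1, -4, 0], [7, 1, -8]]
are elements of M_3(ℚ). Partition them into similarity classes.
Characteristic polynomials: χ_{M1} = (x + 5)^3, χ_{M2} = (x + 5)^3, χ_{M3} = (x + 5)^3, χ_{M4} = (x + 5)^3, χ_{M5} = (x + 5)^3.

{M1, M4}: invariant factors x + 5, (x + 5)^2.

{M2, M3, M5}: invariant factors (x + 5)^3.

Matrices are similar if and only if their invariant-factor lists agree; the partition into similarity classes is {M1, M4}, {M2, M3, M5}.

2 classes: {M1, M4}, {M2, M3, M5}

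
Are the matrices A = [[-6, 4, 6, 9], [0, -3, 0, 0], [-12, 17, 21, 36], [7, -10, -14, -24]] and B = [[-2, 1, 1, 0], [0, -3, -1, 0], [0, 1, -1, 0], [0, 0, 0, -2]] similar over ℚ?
trace(A) = -12 but trace(B) = -8. The trace is a similarity invariant, so A and B are not similar.

No.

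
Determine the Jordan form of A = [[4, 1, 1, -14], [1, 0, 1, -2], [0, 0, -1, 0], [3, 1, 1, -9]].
J = [[-3, 0, 0, 0], [0, -1, 1, 0], [0, 0, -1, 0], [0, 0, 0, -1]]

The characteristic polynomial is det(xI - A) = (x + 1)^3(x + 3), so the eigenvalues are -3 (algebraic multiplicity 1), -1 (algebraic multiplicity 3).

For λ = -3: algebraic multiplicity 1 gives one 1×1 block.

For λ = -1: rank(A + I) = 2, rank((A + I)^2) = 1. The eigenspace has dimension 4 - 2 = 2, so there are 2 Jordan blocks; the rank sequence gives block sizes [2, 1].

Assembling the blocks gives the Jordan form J above.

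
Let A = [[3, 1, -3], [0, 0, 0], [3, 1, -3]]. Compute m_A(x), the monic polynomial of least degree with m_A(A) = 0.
m_A(x) = x^2

The characteristic polynomial factors as x^3. The minimal polynomial is ∏(x - λ)^{k_λ} where k_λ is the size of the largest Jordan block at λ.

For λ = 0: rank(A) = 1, and the largest Jordan block has size 2 (the smallest k with rank(A^k) = rank(A^(k+1))).

So m_A(x) = x^2.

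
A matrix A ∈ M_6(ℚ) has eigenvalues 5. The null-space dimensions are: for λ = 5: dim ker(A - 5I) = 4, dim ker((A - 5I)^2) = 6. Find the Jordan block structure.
λ = 5: successive nullity increments [4, 2] count blocks of size ≥ k; block sizes are [2, 2, 1, 1].

Jordan blocks: (5, 2), (5, 2), (5, 1), (5, 1)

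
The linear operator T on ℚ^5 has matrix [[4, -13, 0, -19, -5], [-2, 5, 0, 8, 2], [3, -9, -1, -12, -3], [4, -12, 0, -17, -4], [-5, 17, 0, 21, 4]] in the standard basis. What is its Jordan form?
J = [[-1, 1, 0, 0, 0], [0, -1, 0, 0, 0], [0, 0, -1, 1, 0], [0, 0, 0, -1, 0], [0, 0, 0, 0, -1]]

The characteristic polynomial is det(xI - A) = (x + 1)^5, so the eigenvalues are -1 (algebraic multiplicity 5).

For λ = -1: rank(A + I) = 2, rank((A + I)^2) = 0. The eigenspace has dimension 5 - 2 = 3, so there are 3 Jordan blocks; the rank sequence gives block sizes [2, 2, 1].

Assembling the blocks gives the Jordan form J above.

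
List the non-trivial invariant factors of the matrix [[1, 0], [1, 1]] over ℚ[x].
The Jordan structure of A has elementary divisors (x - 1)^2. Arranging the block sizes at each eigenvalue in decreasing order and taking row products gives the invariant factors.

Invariant factors (smallest first, each dividing the next): (x - 1)^2.

Check: the last factor (x - 1)^2 is the minimal polynomial, and the product (x - 1)^2 is the characteristic polynomial.

(x - 1)^2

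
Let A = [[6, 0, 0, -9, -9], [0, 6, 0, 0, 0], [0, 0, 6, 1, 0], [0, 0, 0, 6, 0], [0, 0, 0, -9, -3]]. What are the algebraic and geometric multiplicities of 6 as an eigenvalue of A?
algebraic multiplicity 4, geometric multiplicity 3

The characteristic polynomial is (x - 6)^4(x + 3), so the factor x - 6 appears with exponent 4: the algebraic multiplicity is 4.

rank(A - 6I) = 2, so the eigenspace has dimension 5 - 2 = 3: the geometric multiplicity is 3.

Since 3 < 4, A is not diagonalizable.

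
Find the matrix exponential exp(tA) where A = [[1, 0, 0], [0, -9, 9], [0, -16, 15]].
A has Jordan form J = [[1, 0, 0], [0, 3, 1], [0, 0, 3]] with A = PJP^{-1}, so e^{tA} = P e^{tJ} P^{-1}.

For a Jordan block J_k(λ), e^{tJ_k(λ)} = e^{λt} · (I + tN + t^2 N^2/2! + ... + t^{k-1} N^{k-1}/(k-1)!) where N is the nilpotent superdiagonal part.

Assembling the blocks and conjugating back gives the entries of e^{tA} as shown above.

e^{tA} = [[e^{t}, 0, 0], [0, (1 - 12*t)*e^{3*t}, 9*t*e^{3*t}], [0, -16*t*e^{3*t}, (12*t + 1)*e^{3*t}]]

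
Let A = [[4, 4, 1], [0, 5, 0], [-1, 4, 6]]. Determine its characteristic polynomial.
χ_A(x) = (x - 5)^3

xI - A = [[x - 4, -4, -1], [0, x - 5, 0], [1, -4, x - 6]].

Expanding det(xI - A) along the first row:
det(xI - A) = + (x - 4)·det([[x - 5, 0], [-4, x - 6]]) - (-4)·det([[0, 0], [1, x - 6]]) + (-1)·det([[0, x - 5], [1, -4]]).

Evaluating gives χ_A(x) = x^3 - 15x^2 + 75x - 125 = (x - 5)^3.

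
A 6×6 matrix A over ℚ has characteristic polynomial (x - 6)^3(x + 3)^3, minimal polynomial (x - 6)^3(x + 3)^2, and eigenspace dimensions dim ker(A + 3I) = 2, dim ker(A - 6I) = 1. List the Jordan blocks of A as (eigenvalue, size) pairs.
Jordan blocks: (-3, 2), (-3, 1), (6, 3)

λ = -3: algebraic multiplicity 3 (exponent in χ_A), largest block size 2 (exponent in m_A), 2 blocks (geometric multiplicity). These force block sizes [2, 1].
λ = 6: algebraic multiplicity 3 (exponent in χ_A), largest block size 3 (exponent in m_A), 1 block (geometric multiplicity). This forces block sizes [3].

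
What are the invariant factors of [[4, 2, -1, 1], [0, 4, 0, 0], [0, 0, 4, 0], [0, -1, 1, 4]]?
The Jordan structure of A has elementary divisors (x - 4)^3, (x - 4). Arranging the block sizes at each eigenvalue in decreasing order and taking row products gives the invariant factors.

Invariant factors (smallest first, each dividing the next): x - 4, (x - 4)^3.

Check: the last factor (x - 4)^3 is the minimal polynomial, and the product (x - 4)^4 is the characteristic polynomial.

x - 4, (x - 4)^3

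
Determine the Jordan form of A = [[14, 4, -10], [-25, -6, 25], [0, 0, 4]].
The characteristic polynomial is det(xI - A) = (x - 4)^3, so the eigenvalues are 4 (algebraic multiplicity 3).

For λ = 4: rank(A - 4I) = 1, rank((A - 4I)^2) = 0. The eigenspace has dimension 3 - 1 = 2, so there are 2 Jordan blocks; the rank sequence gives block sizes [2, 1].

Assembling the blocks gives the Jordan form J above.

J = [[4, 1, 0], [0, 4, 0], [0, 0, 4]]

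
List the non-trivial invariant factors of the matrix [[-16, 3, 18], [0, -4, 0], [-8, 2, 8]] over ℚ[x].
The Jordan structure of A has elementary divisors (x + 4)^2, (x + 4). Arranging the block sizes at each eigenvalue in decreasing order and taking row products gives the invariant factors.

Invariant factors (smallest first, each dividing the next): x + 4, (x + 4)^2.

Check: the last factor (x + 4)^2 is the minimal polynomial, and the product (x + 4)^3 is the characteristic polynomial.

x + 4, (x + 4)^2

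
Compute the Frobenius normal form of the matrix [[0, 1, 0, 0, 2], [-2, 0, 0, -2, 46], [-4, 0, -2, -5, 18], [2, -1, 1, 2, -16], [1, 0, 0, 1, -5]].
The invariant factors of A (the non-unit diagonal entries of the Smith normal form of xI - A over ℚ[x]) are (x - 1)(x^2 + 3x + 6)^2, each dividing the next. The characteristic polynomial is their product, (x - 1)(x^2 + 3x + 6)^2.

The rational canonical form is the block-diagonal matrix of companion matrices C(f_i):
R = [[0, 0, 0, 0, 36], [1, 0, 0, 0, 0], [0, 1, 0, 0, -15], [0, 0, 1, 0, -15], [0, 0, 0, 1, -5]].

Note the characteristic polynomial does not split into linear factors over ℚ, so A has no Jordan form over ℚ; the rational canonical form exists over any field.

R = [[0, 0, 0, 0, 36], [1, 0, 0, 0, 0], [0, 1, 0, 0, -15], [0, 0, 1, 0, -15], [0, 0, 0, 1, -5]]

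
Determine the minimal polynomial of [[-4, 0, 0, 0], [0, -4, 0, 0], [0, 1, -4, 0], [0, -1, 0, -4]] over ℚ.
m_A(x) = (x + 4)^2

The characteristic polynomial factors as (x + 4)^4. The minimal polynomial is ∏(x - λ)^{k_λ} where k_λ is the size of the largest Jordan block at λ.

For λ = -4: rank(A + 4I) = 1, and the largest Jordan block has size 2 (the smallest k with rank((A + 4I)^k) = rank((A + 4I)^(k+1))).

So m_A(x) = (x + 4)^2.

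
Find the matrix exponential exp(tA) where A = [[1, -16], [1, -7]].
A has Jordan form J = [[-3, 1], [0, -3]] with A = PJP^{-1}, so e^{tA} = P e^{tJ} P^{-1}.

For a Jordan block J_k(λ), e^{tJ_k(λ)} = e^{λt} · (I + tN + t^2 N^2/2! + ... + t^{k-1} N^{k-1}/(k-1)!) where N is the nilpotent superdiagonal part.

Assembling the blocks and conjugating back gives the entries of e^{tA} as shown above.

e^{tA} = [[(4*t + 1)*e^{-3*t}, -16*t*e^{-3*t}], [t*e^{-3*t}, (1 - 4*t)*e^{-3*t}]]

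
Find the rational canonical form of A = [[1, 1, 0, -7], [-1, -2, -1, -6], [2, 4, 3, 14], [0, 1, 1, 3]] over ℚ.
The invariant factors of A (the non-unit diagonal entries of the Smith normal form of xI - A over ℚ[x]) are (x - 5)(x^3 - 2x - 2), each dividing the next. The characteristic polynomial is their product, (x - 5)(x^3 - 2x - 2).

The rational canonical form is the block-diagonal matrix of companion matrices C(f_i):
R = [[0, 0, 0, -10], [1, 0, 0, -8], [0, 1, 0, 2], [0, 0, 1, 5]].

Note the characteristic polynomial does not split into linear factors over ℚ, so A has no Jordan form over ℚ; the rational canonical form exists over any field.

R = [[0, 0, 0, -10], [1, 0, 0, -8], [0, 1, 0, 2], [0, 0, 1, 5]]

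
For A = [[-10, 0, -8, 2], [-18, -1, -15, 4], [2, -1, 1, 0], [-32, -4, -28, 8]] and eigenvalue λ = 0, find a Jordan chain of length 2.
We seek v_1 ∈ ker(A^2) \ ker(A), then set v_{i+1} = A v_i.

One such chain is v_1 = [[1, 1, 0, 5]]^T, v_2 = [[0, 1, 1, 4]]^T. Check: A v_2 = [[0, 0, 0, 0]]^T = 0.

v_1 = [[1, 1, 0, 5]]^T, v_2 = [[0, 1, 1, 4]]^T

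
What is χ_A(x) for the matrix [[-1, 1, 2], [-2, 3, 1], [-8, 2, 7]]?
χ_A(x) = (x - 3)^3

xI - A = [[x + 1, -1, -2], [2, x - 3, -1], [8, -2, x - 7]].

Expanding det(xI - A) along the first row:
det(xI - A) = + (x + 1)·det([[x - 3, -1], [-2, x - 7]]) - (-1)·det([[2, -1], [8, x - 7]]) + (-2)·det([[2, x - 3], [8, -2]]).

Evaluating gives χ_A(x) = x^3 - 9x^2 + 27x - 27 = (x - 3)^3.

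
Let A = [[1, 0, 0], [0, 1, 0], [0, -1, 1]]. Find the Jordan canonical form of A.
J = [[1, 1, 0], [0, 1, 0], [0, 0, 1]]

The characteristic polynomial is det(xI - A) = (x - 1)^3, so the eigenvalues are 1 (algebraic multiplicity 3).

For λ = 1: rank(A - I) = 1, rank((A - I)^2) = 0. The eigenspace has dimension 3 - 1 = 2, so there are 2 Jordan blocks; the rank sequence gives block sizes [2, 1].

Assembling the blocks gives the Jordan form J above.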